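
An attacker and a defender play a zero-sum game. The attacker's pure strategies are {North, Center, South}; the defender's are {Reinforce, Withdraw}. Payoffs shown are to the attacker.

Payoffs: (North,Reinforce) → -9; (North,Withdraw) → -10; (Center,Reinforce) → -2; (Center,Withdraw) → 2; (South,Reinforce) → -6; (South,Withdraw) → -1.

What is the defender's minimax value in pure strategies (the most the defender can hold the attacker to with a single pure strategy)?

-2

Column maxima: Reinforce → -2, Withdraw → 2.
The smallest of these is -2.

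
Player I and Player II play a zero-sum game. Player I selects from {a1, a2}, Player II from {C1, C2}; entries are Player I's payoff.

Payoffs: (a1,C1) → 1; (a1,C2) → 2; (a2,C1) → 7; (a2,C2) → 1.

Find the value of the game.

Row minima: a1 → 1, a2 → 1; maximin = 1.
Column maxima: C1 → 7, C2 → 2; minimax = 2.
1 ≠ 2, so there is no saddle point; optimal play is mixed.
Let Player I play a1 with probability p. Expected payoff against C1: 1p + 7(1−p) = −6p + 7; against C2: 2p + 1(1−p) = p + 1.
Setting these equal: −6p + 7 = p + 1 ⇒ −7p = -6 ⇒ p = 6/7, and the value is (-6)·(6/7) + 7 = 13/7.
For Player II: with q = P(C1), equating a1's and a2's payoffs gives −q + 2 = 6q + 1 ⇒ q = 1/7.

13/7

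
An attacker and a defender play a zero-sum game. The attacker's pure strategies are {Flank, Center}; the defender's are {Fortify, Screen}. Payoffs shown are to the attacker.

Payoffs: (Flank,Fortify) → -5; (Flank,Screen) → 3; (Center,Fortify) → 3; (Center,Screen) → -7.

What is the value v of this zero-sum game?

-13/9

Row minima: Flank → -5, Center → -7; maximin = -5.
Column maxima: Fortify → 3, Screen → 3; minimax = 3.
-5 ≠ 3, so there is no saddle point; optimal play is mixed.
Let the attacker play Flank with probability p. Expected payoff against Fortify: (-5)p + 3(1−p) = −8p + 3; against Screen: 3p + (-7)(1−p) = 10p − 7.
Setting these equal: −8p + 3 = 10p − 7 ⇒ −18p = -10 ⇒ p = 5/9, and the value is (-8)·(5/9) + 3 = -13/9.
For the defender: with q = P(Fortify), equating Flank's and Center's payoffs gives −8q + 3 = 10q − 7 ⇒ q = 5/9.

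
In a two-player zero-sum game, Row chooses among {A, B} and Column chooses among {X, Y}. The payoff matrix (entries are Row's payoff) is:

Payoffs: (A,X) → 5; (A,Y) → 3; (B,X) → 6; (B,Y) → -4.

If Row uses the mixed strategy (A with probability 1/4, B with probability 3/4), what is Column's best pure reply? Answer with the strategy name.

Y

If Column plays X, Row's expected payoff is (1/4)·5 + (3/4)·6 = 23/4.
If Column plays Y, Row's expected payoff is (1/4)·3 + (3/4)·(-4) = -9/4.
Column minimizes Row's payoff; the smallest is -9/4, so the best response is Y.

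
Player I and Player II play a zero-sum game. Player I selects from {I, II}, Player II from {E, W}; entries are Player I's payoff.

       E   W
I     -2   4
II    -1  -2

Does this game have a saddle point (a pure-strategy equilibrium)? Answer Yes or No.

Row minima: I → -2, II → -2; maximin = -2.
Column maxima: E → -1, W → 4; minimax = -1.
-2 ≠ -1, so no pure-strategy equilibrium exists.

No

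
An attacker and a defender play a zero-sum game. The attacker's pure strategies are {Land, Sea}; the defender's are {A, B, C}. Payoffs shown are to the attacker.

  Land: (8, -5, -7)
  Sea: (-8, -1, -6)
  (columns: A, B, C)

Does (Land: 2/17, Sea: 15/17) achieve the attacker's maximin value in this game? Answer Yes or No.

Against A this mix gives (2/17)·8 + (15/17)·(-8) = -104/17.
Against B this mix gives (2/17)·(-5) + (15/17)·(-1) = -25/17.
Against C this mix gives (2/17)·(-7) + (15/17)·(-6) = -104/17.
All of the defender's active replies (A, C) yield -104/17, and no column does worse for the attacker. The mix makes the defender indifferent and guarantees -104/17, so it is optimal.

Yes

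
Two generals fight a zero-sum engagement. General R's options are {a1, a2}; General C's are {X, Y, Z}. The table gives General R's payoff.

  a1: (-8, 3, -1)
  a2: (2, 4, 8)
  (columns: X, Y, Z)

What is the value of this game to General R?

Row minima: a1 → -8, a2 → 2; maximin = 2.
Column maxima: X → 2, Y → 4, Z → 8; minimax = 2.
Since maximin = minimax = 2, there is a saddle point and the value is 2.

2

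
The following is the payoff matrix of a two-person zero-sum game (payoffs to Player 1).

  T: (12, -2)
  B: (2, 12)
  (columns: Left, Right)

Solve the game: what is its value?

Row minima: T → -2, B → 2; maximin = 2.
Column maxima: Left → 12, Right → 12; minimax = 12.
2 ≠ 12, so there is no saddle point; optimal play is mixed.
Let Player 1 play T with probability p. Expected payoff against Left: 12p + 2(1−p) = 10p + 2; against Right: (-2)p + 12(1−p) = −14p + 12.
Setting these equal: 10p + 2 = −14p + 12 ⇒ 24p = 10 ⇒ p = 5/12, and the value is (10)·(5/12) + 2 = 37/6.
For Player 2: with q = P(Left), equating T's and B's payoffs gives 14q − 2 = −10q + 12 ⇒ q = 7/12.

37/6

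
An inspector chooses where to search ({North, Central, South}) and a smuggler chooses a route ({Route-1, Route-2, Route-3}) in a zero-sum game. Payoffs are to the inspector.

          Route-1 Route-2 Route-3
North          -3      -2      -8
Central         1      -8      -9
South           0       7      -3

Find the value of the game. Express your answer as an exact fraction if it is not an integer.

Row minima: North → -8, Central → -9, South → -3; maximin = -3.
Column maxima: Route-1 → 1, Route-2 → 7, Route-3 → -3; minimax = -3.
Since maximin = minimax = -3, there is a saddle point and the value is -3.

-3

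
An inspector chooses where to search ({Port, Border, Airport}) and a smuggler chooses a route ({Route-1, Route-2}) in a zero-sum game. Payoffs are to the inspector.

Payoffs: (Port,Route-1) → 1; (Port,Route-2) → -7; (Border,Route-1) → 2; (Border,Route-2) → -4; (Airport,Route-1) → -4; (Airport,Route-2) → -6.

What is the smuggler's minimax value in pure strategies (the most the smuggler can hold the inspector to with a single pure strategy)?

-4

Column maxima: Route-1 → 2, Route-2 → -4.
The smallest of these is -4.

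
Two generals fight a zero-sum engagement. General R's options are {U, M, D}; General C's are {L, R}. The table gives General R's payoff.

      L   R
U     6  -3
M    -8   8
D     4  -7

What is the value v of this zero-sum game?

Row minima: U → -3, M → -8, D → -7; maximin = -3.
Column maxima: L → 6, R → 8; minimax = 6.
-3 ≠ 6, so there is no saddle point; optimal play is mixed.
D is strictly dominated by U, so General R never plays it.
On the remaining 2×2 (U, M vs L, R):
Let General R play U with probability p. Expected payoff against L: 6p + (-8)(1−p) = 14p − 8; against R: (-3)p + 8(1−p) = −11p + 8.
Setting these equal: 14p − 8 = −11p + 8 ⇒ 25p = 16 ⇒ p = 16/25, and the value is (14)·(16/25) − 8 = 24/25.
For General C: with q = P(L), equating U's and M's payoffs gives 9q − 3 = −16q + 8 ⇒ q = 11/25.

24/25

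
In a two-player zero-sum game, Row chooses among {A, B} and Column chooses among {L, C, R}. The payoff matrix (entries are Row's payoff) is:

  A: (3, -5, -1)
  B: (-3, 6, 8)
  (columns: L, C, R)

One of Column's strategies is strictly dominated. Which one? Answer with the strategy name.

C holds Row's payoff strictly below R in every row: -5 < -1, 6 < 8.
So R is strictly dominated for Column.

R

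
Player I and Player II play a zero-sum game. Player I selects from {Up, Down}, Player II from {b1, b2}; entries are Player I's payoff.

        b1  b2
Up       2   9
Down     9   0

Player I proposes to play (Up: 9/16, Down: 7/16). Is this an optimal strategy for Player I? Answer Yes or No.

Yes

Against b1 this mix gives (9/16)·2 + (7/16)·9 = 81/16.
Against b2 this mix gives (9/16)·9 + (7/16)·0 = 81/16.
All of Player II's active replies (b1, b2) yield 81/16, and no column does worse for Player I. The mix makes Player II indifferent and guarantees 81/16, so it is optimal.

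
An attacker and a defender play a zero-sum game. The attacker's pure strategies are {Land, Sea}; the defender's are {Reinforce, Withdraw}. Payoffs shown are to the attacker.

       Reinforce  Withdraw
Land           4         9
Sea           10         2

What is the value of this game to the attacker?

Row minima: Land → 4, Sea → 2; maximin = 4.
Column maxima: Reinforce → 10, Withdraw → 9; minimax = 9.
4 ≠ 9, so there is no saddle point; optimal play is mixed.
Let the attacker play Land with probability p. Expected payoff against Reinforce: 4p + 10(1−p) = −6p + 10; against Withdraw: 9p + 2(1−p) = 7p + 2.
Setting these equal: −6p + 10 = 7p + 2 ⇒ −13p = -8 ⇒ p = 8/13, and the value is (-6)·(8/13) + 10 = 82/13.
For the defender: with q = P(Reinforce), equating Land's and Sea's payoffs gives −5q + 9 = 8q + 2 ⇒ q = 7/13.

82/13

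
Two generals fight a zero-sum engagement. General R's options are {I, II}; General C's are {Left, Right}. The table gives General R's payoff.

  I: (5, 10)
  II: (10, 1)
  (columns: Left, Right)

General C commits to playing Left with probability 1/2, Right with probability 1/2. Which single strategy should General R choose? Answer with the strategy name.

I

Expected payoff of I: (1/2)·5 + (1/2)·10 = 15/2.
Expected payoff of II: (1/2)·10 + (1/2)·1 = 11/2.
The largest is 15/2, so General R's best response is I.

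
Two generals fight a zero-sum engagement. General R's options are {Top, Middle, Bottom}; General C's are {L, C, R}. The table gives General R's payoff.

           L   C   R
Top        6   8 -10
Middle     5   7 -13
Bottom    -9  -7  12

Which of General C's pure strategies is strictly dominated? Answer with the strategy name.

C

L holds General R's payoff strictly below C in every row: 6 < 8, 5 < 7, -9 < -7.
So C is strictly dominated for General C.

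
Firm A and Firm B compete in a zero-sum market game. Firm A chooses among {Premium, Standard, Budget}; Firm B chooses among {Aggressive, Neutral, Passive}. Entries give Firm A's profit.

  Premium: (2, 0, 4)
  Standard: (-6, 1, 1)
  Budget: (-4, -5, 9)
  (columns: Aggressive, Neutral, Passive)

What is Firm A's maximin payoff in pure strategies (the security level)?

Row minima: Premium → 0, Standard → -6, Budget → -5.
The best of these is 0.

0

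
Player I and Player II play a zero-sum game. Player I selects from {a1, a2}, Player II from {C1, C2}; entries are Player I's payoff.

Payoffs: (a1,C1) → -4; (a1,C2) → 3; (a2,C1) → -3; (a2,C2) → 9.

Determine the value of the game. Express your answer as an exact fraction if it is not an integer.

-3

Row minima: a1 → -4, a2 → -3; maximin = -3.
Column maxima: C1 → -3, C2 → 9; minimax = -3.
Since maximin = minimax = -3, there is a saddle point and the value is -3.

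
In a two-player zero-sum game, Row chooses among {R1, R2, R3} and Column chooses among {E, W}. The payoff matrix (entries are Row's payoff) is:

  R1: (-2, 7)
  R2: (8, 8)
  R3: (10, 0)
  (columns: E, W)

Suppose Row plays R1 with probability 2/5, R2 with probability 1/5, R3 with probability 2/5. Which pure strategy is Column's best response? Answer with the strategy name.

W

If Column plays E, Row's expected payoff is (2/5)·(-2) + (1/5)·8 + (2/5)·10 = 24/5.
If Column plays W, Row's expected payoff is (2/5)·7 + (1/5)·8 + (2/5)·0 = 22/5.
Column minimizes Row's payoff; the smallest is 22/5, so the best response is W.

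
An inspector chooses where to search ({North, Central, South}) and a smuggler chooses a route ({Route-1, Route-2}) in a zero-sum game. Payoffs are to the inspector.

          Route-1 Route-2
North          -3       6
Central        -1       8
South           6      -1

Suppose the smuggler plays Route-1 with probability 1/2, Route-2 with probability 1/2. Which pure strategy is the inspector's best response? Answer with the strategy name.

Expected payoff of North: (1/2)·(-3) + (1/2)·6 = 3/2.
Expected payoff of Central: (1/2)·(-1) + (1/2)·8 = 7/2.
Expected payoff of South: (1/2)·6 + (1/2)·(-1) = 5/2.
The largest is 7/2, so the inspector's best response is Central.

Central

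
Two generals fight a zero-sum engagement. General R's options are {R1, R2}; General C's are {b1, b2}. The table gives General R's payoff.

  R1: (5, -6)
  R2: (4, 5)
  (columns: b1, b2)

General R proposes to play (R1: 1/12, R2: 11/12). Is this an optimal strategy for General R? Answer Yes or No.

Against b1 this mix gives (1/12)·5 + (11/12)·4 = 49/12.
Against b2 this mix gives (1/12)·(-6) + (11/12)·5 = 49/12.
All of General C's active replies (b1, b2) yield 49/12, and no column does worse for General R. The mix makes General C indifferent and guarantees 49/12, so it is optimal.

Yes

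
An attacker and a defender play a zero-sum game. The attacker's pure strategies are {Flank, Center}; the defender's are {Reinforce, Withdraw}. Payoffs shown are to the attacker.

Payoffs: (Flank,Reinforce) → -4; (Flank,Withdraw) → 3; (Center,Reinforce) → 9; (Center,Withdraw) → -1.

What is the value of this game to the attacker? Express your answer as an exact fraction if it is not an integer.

Row minima: Flank → -4, Center → -1; maximin = -1.
Column maxima: Reinforce → 9, Withdraw → 3; minimax = 3.
-1 ≠ 3, so there is no saddle point; optimal play is mixed.
Let the attacker play Flank with probability p. Expected payoff against Reinforce: (-4)p + 9(1−p) = −13p + 9; against Withdraw: 3p + (-1)(1−p) = 4p − 1.
Setting these equal: −13p + 9 = 4p − 1 ⇒ −17p = -10 ⇒ p = 10/17, and the value is (-13)·(10/17) + 9 = 23/17.
For the defender: with q = P(Reinforce), equating Flank's and Center's payoffs gives −7q + 3 = 10q − 1 ⇒ q = 4/17.

23/17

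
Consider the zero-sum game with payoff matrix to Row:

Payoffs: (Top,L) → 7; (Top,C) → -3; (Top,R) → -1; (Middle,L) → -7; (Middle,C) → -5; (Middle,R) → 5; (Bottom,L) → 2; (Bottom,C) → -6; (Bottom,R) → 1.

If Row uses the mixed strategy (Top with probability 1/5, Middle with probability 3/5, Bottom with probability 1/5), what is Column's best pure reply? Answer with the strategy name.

C

If Column plays L, Row's expected payoff is (1/5)·7 + (3/5)·(-7) + (1/5)·2 = -12/5.
If Column plays C, Row's expected payoff is (1/5)·(-3) + (3/5)·(-5) + (1/5)·(-6) = -24/5.
If Column plays R, Row's expected payoff is (1/5)·(-1) + (3/5)·5 + (1/5)·1 = 3.
Column minimizes Row's payoff; the smallest is -24/5, so the best response is C.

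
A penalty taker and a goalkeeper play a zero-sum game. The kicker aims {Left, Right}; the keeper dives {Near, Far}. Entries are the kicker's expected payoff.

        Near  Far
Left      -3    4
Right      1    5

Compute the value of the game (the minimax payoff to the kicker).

Row minima: Left → -3, Right → 1; maximin = 1.
Column maxima: Near → 1, Far → 5; minimax = 1.
Since maximin = minimax = 1, there is a saddle point and the value is 1.

1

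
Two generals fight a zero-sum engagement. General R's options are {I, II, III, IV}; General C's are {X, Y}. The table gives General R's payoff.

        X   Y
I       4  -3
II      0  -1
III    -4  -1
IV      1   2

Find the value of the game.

11/8

Row minima: I → -3, II → -1, III → -4, IV → 1; maximin = 1.
Column maxima: X → 4, Y → 2; minimax = 2.
1 ≠ 2, so there is no saddle point; optimal play is mixed.
II is strictly dominated by IV, so General R never plays it.
III is strictly dominated by IV, so General R never plays it.
On the remaining 2×2 (I, IV vs X, Y):
Let General R play I with probability p. Expected payoff against X: 4p + 1(1−p) = 3p + 1; against Y: (-3)p + 2(1−p) = −5p + 2.
Setting these equal: 3p + 1 = −5p + 2 ⇒ 8p = 1 ⇒ p = 1/8, and the value is (3)·(1/8) + 1 = 11/8.
For General C: with q = P(X), equating I's and IV's payoffs gives 7q − 3 = −q + 2 ⇒ q = 5/8.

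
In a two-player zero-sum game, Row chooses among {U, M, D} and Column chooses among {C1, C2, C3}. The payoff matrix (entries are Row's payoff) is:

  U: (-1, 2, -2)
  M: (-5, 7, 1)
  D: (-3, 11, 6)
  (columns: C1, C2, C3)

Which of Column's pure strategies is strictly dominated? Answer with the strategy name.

C1 holds Row's payoff strictly below C2 in every row: -1 < 2, -5 < 7, -3 < 11.
So C2 is strictly dominated for Column.

C2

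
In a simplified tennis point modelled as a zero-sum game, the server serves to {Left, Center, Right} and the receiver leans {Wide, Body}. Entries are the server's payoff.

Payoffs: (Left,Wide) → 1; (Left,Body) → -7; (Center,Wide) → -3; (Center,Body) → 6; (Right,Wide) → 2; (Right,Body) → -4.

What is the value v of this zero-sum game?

Row minima: Left → -7, Center → -3, Right → -4; maximin = -3.
Column maxima: Wide → 2, Body → 6; minimax = 2.
-3 ≠ 2, so there is no saddle point; optimal play is mixed.
Left is strictly dominated by Right, so the server never plays it.
On the remaining 2×2 (Center, Right vs Wide, Body):
Let the server play Center with probability p. Expected payoff against Wide: (-3)p + 2(1−p) = −5p + 2; against Body: 6p + (-4)(1−p) = 10p − 4.
Setting these equal: −5p + 2 = 10p − 4 ⇒ −15p = -6 ⇒ p = 2/5, and the value is (-5)·(2/5) + 2 = 0.
For the receiver: with q = P(Wide), equating Center's and Right's payoffs gives −9q + 6 = 6q − 4 ⇒ q = 2/3.

0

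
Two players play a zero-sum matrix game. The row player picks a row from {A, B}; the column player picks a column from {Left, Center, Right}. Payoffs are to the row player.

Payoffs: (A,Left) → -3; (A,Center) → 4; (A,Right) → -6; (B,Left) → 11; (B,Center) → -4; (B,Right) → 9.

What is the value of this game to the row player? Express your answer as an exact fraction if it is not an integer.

12/23

Row minima: A → -6, B → -4; maximin = -4.
Column maxima: Left → 11, Center → 4, Right → 9; minimax = 4.
-4 ≠ 4, so there is no saddle point; optimal play is mixed.
Left is strictly dominated by Right (it gives the row player strictly more in every row), so the column player never plays it.
On the remaining 2×2 (A, B vs Center, Right):
Let the row player play A with probability p. Expected payoff against Center: 4p + (-4)(1−p) = 8p − 4; against Right: (-6)p + 9(1−p) = −15p + 9.
Setting these equal: 8p − 4 = −15p + 9 ⇒ 23p = 13 ⇒ p = 13/23, and the value is (8)·(13/23) − 4 = 12/23.
For the column player: with q = P(Center), equating A's and B's payoffs gives 10q − 6 = −13q + 9 ⇒ q = 15/23.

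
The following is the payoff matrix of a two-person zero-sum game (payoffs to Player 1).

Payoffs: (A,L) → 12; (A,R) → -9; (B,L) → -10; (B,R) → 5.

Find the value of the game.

-5/6

Row minima: A → -9, B → -10; maximin = -9.
Column maxima: L → 12, R → 5; minimax = 5.
-9 ≠ 5, so there is no saddle point; optimal play is mixed.
Let Player 1 play A with probability p. Expected payoff against L: 12p + (-10)(1−p) = 22p − 10; against R: (-9)p + 5(1−p) = −14p + 5.
Setting these equal: 22p − 10 = −14p + 5 ⇒ 36p = 15 ⇒ p = 5/12, and the value is (22)·(5/12) − 10 = -5/6.
For Player 2: with q = P(L), equating A's and B's payoffs gives 21q − 9 = −15q + 5 ⇒ q = 7/18.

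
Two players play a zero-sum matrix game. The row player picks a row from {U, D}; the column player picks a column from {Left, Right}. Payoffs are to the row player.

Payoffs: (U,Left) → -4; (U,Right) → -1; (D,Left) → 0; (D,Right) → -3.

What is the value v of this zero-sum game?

Row minima: U → -4, D → -3; maximin = -3.
Column maxima: Left → 0, Right → -1; minimax = -1.
-3 ≠ -1, so there is no saddle point; optimal play is mixed.
Let the row player play U with probability p. Expected payoff against Left: (-4)p + 0(1−p) = −4p; against Right: (-1)p + (-3)(1−p) = 2p − 3.
Setting these equal: −4p = 2p − 3 ⇒ −6p = -3 ⇒ p = 1/2, and the value is (-4)·(1/2) = -2.
For the column player: with q = P(Left), equating U's and D's payoffs gives −3q − 1 = 3q − 3 ⇒ q = 1/3.

-2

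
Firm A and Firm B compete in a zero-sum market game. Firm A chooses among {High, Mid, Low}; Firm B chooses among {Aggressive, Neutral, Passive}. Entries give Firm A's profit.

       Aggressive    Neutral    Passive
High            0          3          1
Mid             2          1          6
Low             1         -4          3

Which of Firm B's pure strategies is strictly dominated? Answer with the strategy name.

Passive

Aggressive holds Firm A's payoff strictly below Passive in every row: 0 < 1, 2 < 6, 1 < 3.
So Passive is strictly dominated for Firm B.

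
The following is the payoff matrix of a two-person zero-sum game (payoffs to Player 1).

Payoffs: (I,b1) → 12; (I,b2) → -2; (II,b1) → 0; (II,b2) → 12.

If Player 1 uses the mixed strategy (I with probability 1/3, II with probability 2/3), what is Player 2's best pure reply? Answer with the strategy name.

b1

If Player 2 plays b1, Player 1's expected payoff is (1/3)·12 + (2/3)·0 = 4.
If Player 2 plays b2, Player 1's expected payoff is (1/3)·(-2) + (2/3)·12 = 22/3.
Player 2 minimizes Player 1's payoff; the smallest is 4, so the best response is b1.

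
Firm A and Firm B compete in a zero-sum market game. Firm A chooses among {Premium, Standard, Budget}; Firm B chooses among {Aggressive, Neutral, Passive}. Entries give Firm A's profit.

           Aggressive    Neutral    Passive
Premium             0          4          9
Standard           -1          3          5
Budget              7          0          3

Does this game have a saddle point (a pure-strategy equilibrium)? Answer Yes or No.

No

Row minima: Premium → 0, Standard → -1, Budget → 0; maximin = 0.
Column maxima: Aggressive → 7, Neutral → 4, Passive → 9; minimax = 4.
0 ≠ 4, so no pure-strategy equilibrium exists.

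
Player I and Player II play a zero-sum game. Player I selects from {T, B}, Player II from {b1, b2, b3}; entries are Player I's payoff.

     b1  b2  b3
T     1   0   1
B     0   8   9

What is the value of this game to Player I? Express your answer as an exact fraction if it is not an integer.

8/9

Row minima: T → 0, B → 0; maximin = 0.
Column maxima: b1 → 1, b2 → 8, b3 → 9; minimax = 1.
0 ≠ 1, so there is no saddle point; optimal play is mixed.
b3 is strictly dominated by b2 (it gives Player I strictly more in every row), so Player II never plays it.
On the remaining 2×2 (T, B vs b1, b2):
Let Player I play T with probability p. Expected payoff against b1: 1p + 0(1−p) = p; against b2: 0p + 8(1−p) = −8p + 8.
Setting these equal: p = −8p + 8 ⇒ 9p = 8 ⇒ p = 8/9, and the value is (1)·(8/9) = 8/9.
For Player II: with q = P(b1), equating T's and B's payoffs gives q = −8q + 8 ⇒ q = 8/9.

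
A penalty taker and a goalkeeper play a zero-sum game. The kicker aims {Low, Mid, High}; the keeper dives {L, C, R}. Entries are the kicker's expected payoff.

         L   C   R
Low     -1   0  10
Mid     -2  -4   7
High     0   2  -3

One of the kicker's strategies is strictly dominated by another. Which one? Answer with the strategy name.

Mid

Low gives a strictly higher payoff than Mid against every column: -1 > -2, 0 > -4, 10 > 7.
So Mid is strictly dominated and the kicker never plays it.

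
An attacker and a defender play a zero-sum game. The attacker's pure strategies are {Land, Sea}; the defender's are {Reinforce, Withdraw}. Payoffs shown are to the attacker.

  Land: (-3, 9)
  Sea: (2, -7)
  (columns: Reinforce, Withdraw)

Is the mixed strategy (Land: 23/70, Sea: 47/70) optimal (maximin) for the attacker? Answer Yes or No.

No

Against Reinforce this mix gives (23/70)·(-3) + (47/70)·2 = 5/14.
Against Withdraw this mix gives (23/70)·9 + (47/70)·(-7) = -61/35.
The defender will play Withdraw, holding the attacker to -61/35. Shifting weight toward the row that does better against Withdraw would raise this floor (the equalizing mix achieves -1/7 against both Withdraw and Reinforce), so the proposed strategy is not optimal.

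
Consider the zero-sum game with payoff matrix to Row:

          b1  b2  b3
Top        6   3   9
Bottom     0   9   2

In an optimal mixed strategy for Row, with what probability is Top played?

3/4

Row minima: Top → 3, Bottom → 0; maximin = 3.
Column maxima: b1 → 6, b2 → 9, b3 → 9; minimax = 6.
3 ≠ 6, so there is no saddle point; optimal play is mixed.
b3 is strictly dominated by b1 (it gives Row strictly more in every row), so Column never plays it.
On the remaining 2×2 (Top, Bottom vs b1, b2):
Let Row play Top with probability p. Expected payoff against b1: 6p + 0(1−p) = 6p; against b2: 3p + 9(1−p) = −6p + 9.
Setting these equal: 6p = −6p + 9 ⇒ 12p = 9 ⇒ p = 3/4, and the value is (6)·(3/4) = 9/2.
For Column: with q = P(b1), equating Top's and Bottom's payoffs gives 3q + 3 = −9q + 9 ⇒ q = 1/2.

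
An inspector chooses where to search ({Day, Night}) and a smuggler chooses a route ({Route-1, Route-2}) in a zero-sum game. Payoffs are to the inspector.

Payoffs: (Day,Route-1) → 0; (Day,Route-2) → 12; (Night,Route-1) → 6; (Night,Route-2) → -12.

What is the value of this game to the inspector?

12/5

Row minima: Day → 0, Night → -12; maximin = 0.
Column maxima: Route-1 → 6, Route-2 → 12; minimax = 6.
0 ≠ 6, so there is no saddle point; optimal play is mixed.
Let the inspector play Day with probability p. Expected payoff against Route-1: 0p + 6(1−p) = −6p + 6; against Route-2: 12p + (-12)(1−p) = 24p − 12.
Setting these equal: −6p + 6 = 24p − 12 ⇒ −30p = -18 ⇒ p = 3/5, and the value is (-6)·(3/5) + 6 = 12/5.
For the smuggler: with q = P(Route-1), equating Day's and Night's payoffs gives −12q + 12 = 18q − 12 ⇒ q = 4/5.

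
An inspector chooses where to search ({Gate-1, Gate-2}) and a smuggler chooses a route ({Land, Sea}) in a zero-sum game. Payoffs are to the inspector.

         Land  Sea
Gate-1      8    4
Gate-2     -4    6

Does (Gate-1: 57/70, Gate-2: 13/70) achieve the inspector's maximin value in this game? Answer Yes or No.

No

Against Land this mix gives (57/70)·8 + (13/70)·(-4) = 202/35.
Against Sea this mix gives (57/70)·4 + (13/70)·6 = 153/35.
The smuggler will play Sea, holding the inspector to 153/35. Shifting weight toward the row that does better against Sea would raise this floor (the equalizing mix achieves 32/7 against both Sea and Land), so the proposed strategy is not optimal.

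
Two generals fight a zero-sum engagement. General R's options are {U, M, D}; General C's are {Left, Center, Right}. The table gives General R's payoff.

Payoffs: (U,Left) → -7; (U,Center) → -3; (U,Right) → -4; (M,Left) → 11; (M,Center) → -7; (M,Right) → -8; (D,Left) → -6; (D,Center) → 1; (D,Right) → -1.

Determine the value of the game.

-59/24

Row minima: U → -7, M → -8, D → -6; maximin = -6.
Column maxima: Left → 11, Center → 1, Right → -1; minimax = -1.
-6 ≠ -1, so there is no saddle point; optimal play is mixed.
U is strictly dominated by D, so General R never plays it.
Center is strictly dominated by Right (it gives General R strictly more in every row), so General C never plays it.
On the remaining 2×2 (M, D vs Left, Right):
Let General R play M with probability p. Expected payoff against Left: 11p + (-6)(1−p) = 17p − 6; against Right: (-8)p + (-1)(1−p) = −7p − 1.
Setting these equal: 17p − 6 = −7p − 1 ⇒ 24p = 5 ⇒ p = 5/24, and the value is (17)·(5/24) − 6 = -59/24.
For General C: with q = P(Left), equating M's and D's payoffs gives 19q − 8 = −5q − 1 ⇒ q = 7/24.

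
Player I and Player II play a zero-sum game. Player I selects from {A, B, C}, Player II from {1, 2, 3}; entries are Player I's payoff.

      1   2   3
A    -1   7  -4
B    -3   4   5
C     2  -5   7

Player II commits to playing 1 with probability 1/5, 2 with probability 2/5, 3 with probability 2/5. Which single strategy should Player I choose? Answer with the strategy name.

Expected payoff of A: (1/5)·(-1) + (2/5)·7 + (2/5)·(-4) = 1.
Expected payoff of B: (1/5)·(-3) + (2/5)·4 + (2/5)·5 = 3.
Expected payoff of C: (1/5)·2 + (2/5)·(-5) + (2/5)·7 = 6/5.
The largest is 3, so Player I's best response is B.

B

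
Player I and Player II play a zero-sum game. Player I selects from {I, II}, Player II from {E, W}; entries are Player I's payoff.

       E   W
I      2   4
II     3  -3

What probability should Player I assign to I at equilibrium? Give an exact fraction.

Row minima: I → 2, II → -3; maximin = 2.
Column maxima: E → 3, W → 4; minimax = 3.
2 ≠ 3, so there is no saddle point; optimal play is mixed.
Let Player I play I with probability p. Expected payoff against E: 2p + 3(1−p) = −p + 3; against W: 4p + (-3)(1−p) = 7p − 3.
Setting these equal: −p + 3 = 7p − 3 ⇒ −8p = -6 ⇒ p = 3/4, and the value is (-1)·(3/4) + 3 = 9/4.
For Player II: with q = P(E), equating I's and II's payoffs gives −2q + 4 = 6q − 3 ⇒ q = 7/8.

3/4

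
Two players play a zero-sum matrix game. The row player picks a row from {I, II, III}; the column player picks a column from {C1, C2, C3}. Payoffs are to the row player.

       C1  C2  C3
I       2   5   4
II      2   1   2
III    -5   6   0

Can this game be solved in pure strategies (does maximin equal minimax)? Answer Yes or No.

Yes

Row minima: I → 2, II → 1, III → -5; maximin = 2.
Column maxima: C1 → 2, C2 → 6, C3 → 4; minimax = 2.
maximin = minimax = 2, so a saddle point exists.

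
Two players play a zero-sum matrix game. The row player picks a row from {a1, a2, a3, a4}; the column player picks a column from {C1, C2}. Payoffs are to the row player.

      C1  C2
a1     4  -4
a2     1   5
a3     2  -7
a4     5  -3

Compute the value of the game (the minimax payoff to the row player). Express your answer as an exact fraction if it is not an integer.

7/3

Row minima: a1 → -4, a2 → 1, a3 → -7, a4 → -3; maximin = 1.
Column maxima: C1 → 5, C2 → 5; minimax = 5.
1 ≠ 5, so there is no saddle point; optimal play is mixed.
a1 is strictly dominated by a4, so the row player never plays it.
a3 is strictly dominated by a4, so the row player never plays it.
On the remaining 2×2 (a2, a4 vs C1, C2):
Let the row player play a2 with probability p. Expected payoff against C1: 1p + 5(1−p) = −4p + 5; against C2: 5p + (-3)(1−p) = 8p − 3.
Setting these equal: −4p + 5 = 8p − 3 ⇒ −12p = -8 ⇒ p = 2/3, and the value is (-4)·(2/3) + 5 = 7/3.
For the column player: with q = P(C1), equating a2's and a4's payoffs gives −4q + 5 = 8q − 3 ⇒ q = 2/3.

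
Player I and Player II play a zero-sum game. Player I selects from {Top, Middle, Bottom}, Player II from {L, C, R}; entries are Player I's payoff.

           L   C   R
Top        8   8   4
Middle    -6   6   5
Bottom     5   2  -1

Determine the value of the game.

64/15

Row minima: Top → 4, Middle → -6, Bottom → -1; maximin = 4.
Column maxima: L → 8, C → 8, R → 5; minimax = 5.
4 ≠ 5, so there is no saddle point; optimal play is mixed.
Bottom is strictly dominated by Top, so Player I never plays it.
C is strictly dominated by R (it gives Player I strictly more in every row), so Player II never plays it.
On the remaining 2×2 (Top, Middle vs L, R):
Let Player I play Top with probability p. Expected payoff against L: 8p + (-6)(1−p) = 14p − 6; against R: 4p + 5(1−p) = −p + 5.
Setting these equal: 14p − 6 = −p + 5 ⇒ 15p = 11 ⇒ p = 11/15, and the value is (14)·(11/15) − 6 = 64/15.
For Player II: with q = P(L), equating Top's and Middle's payoffs gives 4q + 4 = −11q + 5 ⇒ q = 1/15.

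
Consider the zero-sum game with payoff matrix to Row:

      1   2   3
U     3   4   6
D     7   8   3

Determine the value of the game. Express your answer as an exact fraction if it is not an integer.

33/7

Row minima: U → 3, D → 3; maximin = 3.
Column maxima: 1 → 7, 2 → 8, 3 → 6; minimax = 6.
3 ≠ 6, so there is no saddle point; optimal play is mixed.
2 is strictly dominated by 1 (it gives Row strictly more in every row), so Column never plays it.
On the remaining 2×2 (U, D vs 1, 3):
Let Row play U with probability p. Expected payoff against 1: 3p + 7(1−p) = −4p + 7; against 3: 6p + 3(1−p) = 3p + 3.
Setting these equal: −4p + 7 = 3p + 3 ⇒ −7p = -4 ⇒ p = 4/7, and the value is (-4)·(4/7) + 7 = 33/7.
For Column: with q = P(1), equating U's and D's payoffs gives −3q + 6 = 4q + 3 ⇒ q = 3/7.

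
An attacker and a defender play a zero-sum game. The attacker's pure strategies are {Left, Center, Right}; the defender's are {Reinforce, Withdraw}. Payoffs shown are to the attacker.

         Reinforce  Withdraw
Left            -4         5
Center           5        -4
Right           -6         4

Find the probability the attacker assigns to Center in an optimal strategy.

Row minima: Left → -4, Center → -4, Right → -6; maximin = -4.
Column maxima: Reinforce → 5, Withdraw → 5; minimax = 5.
-4 ≠ 5, so there is no saddle point; optimal play is mixed.
Right is strictly dominated by Left, so the attacker never plays it.
On the remaining 2×2 (Left, Center vs Reinforce, Withdraw):
Let the attacker play Left with probability p. Expected payoff against Reinforce: (-4)p + 5(1−p) = −9p + 5; against Withdraw: 5p + (-4)(1−p) = 9p − 4.
Setting these equal: −9p + 5 = 9p − 4 ⇒ −18p = -9 ⇒ p = 1/2, and the value is (-9)·(1/2) + 5 = 1/2.
For the defender: with q = P(Reinforce), equating Left's and Center's payoffs gives −9q + 5 = 9q − 4 ⇒ q = 1/2.

1/2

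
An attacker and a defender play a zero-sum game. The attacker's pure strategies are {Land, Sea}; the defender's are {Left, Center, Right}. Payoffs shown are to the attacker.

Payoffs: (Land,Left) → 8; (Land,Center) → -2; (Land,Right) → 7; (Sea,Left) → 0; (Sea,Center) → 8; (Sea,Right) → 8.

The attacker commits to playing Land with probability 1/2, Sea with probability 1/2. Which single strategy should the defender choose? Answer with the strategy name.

Center

If the defender plays Left, the attacker's expected payoff is (1/2)·8 + (1/2)·0 = 4.
If the defender plays Center, the attacker's expected payoff is (1/2)·(-2) + (1/2)·8 = 3.
If the defender plays Right, the attacker's expected payoff is (1/2)·7 + (1/2)·8 = 15/2.
The defender minimizes the attacker's payoff; the smallest is 3, so the best response is Center.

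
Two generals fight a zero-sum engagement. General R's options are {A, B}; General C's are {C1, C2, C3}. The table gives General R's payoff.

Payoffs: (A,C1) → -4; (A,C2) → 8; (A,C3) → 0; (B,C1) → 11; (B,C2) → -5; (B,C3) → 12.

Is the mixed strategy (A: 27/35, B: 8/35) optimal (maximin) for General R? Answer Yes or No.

No

Against C1 this mix gives (27/35)·(-4) + (8/35)·11 = -4/7.
Against C2 this mix gives (27/35)·8 + (8/35)·(-5) = 176/35.
Against C3 this mix gives (27/35)·0 + (8/35)·12 = 96/35.
General C will play C1, holding General R to -4/7. Shifting weight toward the row that does better against C1 would raise this floor (the equalizing mix achieves 17/7 against both C1 and C2), so the proposed strategy is not optimal.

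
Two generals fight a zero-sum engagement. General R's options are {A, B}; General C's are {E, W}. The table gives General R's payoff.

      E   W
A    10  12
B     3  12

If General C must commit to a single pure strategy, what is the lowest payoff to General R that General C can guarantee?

Column maxima: E → 10, W → 12.
The smallest of these is 10.

10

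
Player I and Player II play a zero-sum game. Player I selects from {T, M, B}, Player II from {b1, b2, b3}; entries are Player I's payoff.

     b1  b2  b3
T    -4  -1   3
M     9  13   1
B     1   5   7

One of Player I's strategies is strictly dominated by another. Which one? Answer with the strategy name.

T

B gives a strictly higher payoff than T against every column: 1 > -4, 5 > -1, 7 > 3.
So T is strictly dominated and Player I never plays it.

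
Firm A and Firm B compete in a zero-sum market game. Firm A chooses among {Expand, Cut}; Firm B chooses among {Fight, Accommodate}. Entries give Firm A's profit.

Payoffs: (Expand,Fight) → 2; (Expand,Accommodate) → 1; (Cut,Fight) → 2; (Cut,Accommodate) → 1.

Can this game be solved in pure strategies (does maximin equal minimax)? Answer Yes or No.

Yes

Row minima: Expand → 1, Cut → 1; maximin = 1.
Column maxima: Fight → 2, Accommodate → 1; minimax = 1.
maximin = minimax = 1, so a saddle point exists.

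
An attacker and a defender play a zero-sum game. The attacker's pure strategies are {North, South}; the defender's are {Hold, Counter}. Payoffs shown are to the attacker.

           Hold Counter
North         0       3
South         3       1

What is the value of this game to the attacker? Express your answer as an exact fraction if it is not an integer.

Row minima: North → 0, South → 1; maximin = 1.
Column maxima: Hold → 3, Counter → 3; minimax = 3.
1 ≠ 3, so there is no saddle point; optimal play is mixed.
Let the attacker play North with probability p. Expected payoff against Hold: 0p + 3(1−p) = −3p + 3; against Counter: 3p + 1(1−p) = 2p + 1.
Setting these equal: −3p + 3 = 2p + 1 ⇒ −5p = -2 ⇒ p = 2/5, and the value is (-3)·(2/5) + 3 = 9/5.
For the defender: with q = P(Hold), equating North's and South's payoffs gives −3q + 3 = 2q + 1 ⇒ q = 2/5.

9/5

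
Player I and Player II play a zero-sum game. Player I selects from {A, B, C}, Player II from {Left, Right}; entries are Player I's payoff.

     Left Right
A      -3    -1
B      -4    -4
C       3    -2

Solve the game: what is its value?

Row minima: A → -3, B → -4, C → -2; maximin = -2.
Column maxima: Left → 3, Right → -1; minimax = -1.
-2 ≠ -1, so there is no saddle point; optimal play is mixed.
B is strictly dominated by A, so Player I never plays it.
On the remaining 2×2 (A, C vs Left, Right):
Let Player I play A with probability p. Expected payoff against Left: (-3)p + 3(1−p) = −6p + 3; against Right: (-1)p + (-2)(1−p) = p − 2.
Setting these equal: −6p + 3 = p − 2 ⇒ −7p = -5 ⇒ p = 5/7, and the value is (-6)·(5/7) + 3 = -9/7.
For Player II: with q = P(Left), equating A's and C's payoffs gives −2q − 1 = 5q − 2 ⇒ q = 1/7.

-9/7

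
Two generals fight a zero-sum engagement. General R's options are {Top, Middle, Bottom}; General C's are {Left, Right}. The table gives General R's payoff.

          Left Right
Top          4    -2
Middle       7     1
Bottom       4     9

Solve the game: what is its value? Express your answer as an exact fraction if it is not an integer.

Row minima: Top → -2, Middle → 1, Bottom → 4; maximin = 4.
Column maxima: Left → 7, Right → 9; minimax = 7.
4 ≠ 7, so there is no saddle point; optimal play is mixed.
Top is strictly dominated by Middle, so General R never plays it.
On the remaining 2×2 (Middle, Bottom vs Left, Right):
Let General R play Middle with probability p. Expected payoff against Left: 7p + 4(1−p) = 3p + 4; against Right: 1p + 9(1−p) = −8p + 9.
Setting these equal: 3p + 4 = −8p + 9 ⇒ 11p = 5 ⇒ p = 5/11, and the value is (3)·(5/11) + 4 = 59/11.
For General C: with q = P(Left), equating Middle's and Bottom's payoffs gives 6q + 1 = −5q + 9 ⇒ q = 8/11.

59/11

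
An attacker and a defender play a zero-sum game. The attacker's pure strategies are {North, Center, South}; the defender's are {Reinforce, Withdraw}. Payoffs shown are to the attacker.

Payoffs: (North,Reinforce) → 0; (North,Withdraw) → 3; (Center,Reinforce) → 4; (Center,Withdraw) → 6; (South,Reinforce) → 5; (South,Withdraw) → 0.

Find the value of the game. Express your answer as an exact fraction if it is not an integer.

Row minima: North → 0, Center → 4, South → 0; maximin = 4.
Column maxima: Reinforce → 5, Withdraw → 6; minimax = 5.
4 ≠ 5, so there is no saddle point; optimal play is mixed.
North is strictly dominated by Center, so the attacker never plays it.
On the remaining 2×2 (Center, South vs Reinforce, Withdraw):
Let the attacker play Center with probability p. Expected payoff against Reinforce: 4p + 5(1−p) = −p + 5; against Withdraw: 6p + 0(1−p) = 6p.
Setting these equal: −p + 5 = 6p ⇒ −7p = -5 ⇒ p = 5/7, and the value is (-1)·(5/7) + 5 = 30/7.
For the defender: with q = P(Reinforce), equating Center's and South's payoffs gives −2q + 6 = 5q ⇒ q = 6/7.

30/7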